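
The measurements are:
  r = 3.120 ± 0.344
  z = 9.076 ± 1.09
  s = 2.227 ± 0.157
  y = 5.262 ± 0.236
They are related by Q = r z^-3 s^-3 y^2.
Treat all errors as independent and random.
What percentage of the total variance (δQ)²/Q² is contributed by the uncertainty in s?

23.0%

(δQ/Q)² = (1·δr/r)² + (-3·δz/z)² + (-3·δs/s)² + (2·δy/y)²
  r term: (1×0.110)² = 0.0122
  z term: (-3×0.120)² = 0.130
  s term: (-3×0.0705)² = 0.0447
  y term: (2×0.0448)² = 0.00805
Total = 0.195. Share from s = 0.0447/0.195 = 0.230.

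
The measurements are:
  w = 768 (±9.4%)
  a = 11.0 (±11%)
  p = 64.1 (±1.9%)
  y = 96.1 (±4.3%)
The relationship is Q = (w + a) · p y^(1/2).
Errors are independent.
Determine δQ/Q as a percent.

Let u = w + a = 779. δu = √(δw² + δa²) = √(5210 + 1.46) = 72.2, so δu/u = 0.0927.
Q is then a monomial in u, p, y:
δQ/Q = √((δu/u)² + (1·δp/p)² + (½·δy/y)²) = √(0.00859 + 0.000361 + 0.000462) = 0.0970

9.70%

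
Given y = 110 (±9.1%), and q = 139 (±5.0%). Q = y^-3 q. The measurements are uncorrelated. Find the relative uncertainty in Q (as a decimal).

Products/powers → add relative errors in quadrature, weighted by exponent:
  (-3·δy/y)² = (-3×0.0910)² = 0.0745;  (1·δq/q)² = (1×0.0500)² = 0.00250
δQ/Q = √(0.0770) = 0.278

0.278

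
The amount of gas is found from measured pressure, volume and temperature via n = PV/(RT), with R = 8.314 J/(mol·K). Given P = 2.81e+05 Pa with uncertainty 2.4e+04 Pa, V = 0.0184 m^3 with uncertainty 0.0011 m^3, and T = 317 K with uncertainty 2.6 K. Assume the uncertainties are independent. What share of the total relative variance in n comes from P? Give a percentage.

(δn/n)² = (1·δP/P)² + (1·δV/V)² + (-1·δT/T)²
  P term: (1×0.0854)² = 0.00729
  V term: (1×0.0598)² = 0.00357
  T term: (-1×0.00820)² = 6.73e-05
Total = 0.0109. Share from P = 0.00729/0.0109 = 0.667.

66.7%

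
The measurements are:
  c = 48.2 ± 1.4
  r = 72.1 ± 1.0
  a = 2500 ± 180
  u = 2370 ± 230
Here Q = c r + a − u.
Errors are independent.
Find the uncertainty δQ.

313

Let p = c·r = 3480. δp/p = √((1·δc/c)² + (1·δr/r)²) = √(0.000844 + 0.000192) = 0.0322, so δp = 112.
Q = p + a − u: δQ = √(δp² + δa² + δu²) = √(12500 + 32400 + 52900) = 313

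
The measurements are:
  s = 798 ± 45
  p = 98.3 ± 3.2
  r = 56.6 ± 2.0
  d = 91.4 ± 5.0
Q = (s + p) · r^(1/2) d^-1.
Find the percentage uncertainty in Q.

Let u = s + p = 896. δu = √(δs² + δp²) = √(2020 + 10.2) = 45.1, so δu/u = 0.0503.
Q is then a monomial in u, r, d:
δQ/Q = √((δu/u)² + (½·δr/r)² + (-1·δd/d)²) = √(0.00253 + 0.000312 + 0.00299) = 0.0764

7.64%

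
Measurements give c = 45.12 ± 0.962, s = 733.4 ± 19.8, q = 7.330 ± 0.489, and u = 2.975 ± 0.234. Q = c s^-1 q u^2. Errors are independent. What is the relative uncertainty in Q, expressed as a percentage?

Q is a product of powers, so relative uncertainties combine in quadrature:
  (1·δc/c)² = (1×0.0213)² = 0.000455;  (-1·δs/s)² = (-1×0.0270)² = 0.000729;  (1·δq/q)² = (1×0.0667)² = 0.00445;  (2·δu/u)² = (2×0.0787)² = 0.0247
δQ/Q = √(0.0304) = 0.174

17.4%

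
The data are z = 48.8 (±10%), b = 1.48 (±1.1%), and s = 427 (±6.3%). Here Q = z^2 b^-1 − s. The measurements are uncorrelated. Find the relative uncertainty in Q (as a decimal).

Let p = z^2·b^-1 = 1610. δp/p = √((2·δz/z)² + (-1·δb/b)²) = √(0.0400 + 0.000121) = 0.200, so δp = 322.
Q = p − s: δQ = √(δp² + δs²) = √(1.04e+05 + 724) = 323
Q = 1180, so δQ/Q = 323/1180 = 0.274.

0.274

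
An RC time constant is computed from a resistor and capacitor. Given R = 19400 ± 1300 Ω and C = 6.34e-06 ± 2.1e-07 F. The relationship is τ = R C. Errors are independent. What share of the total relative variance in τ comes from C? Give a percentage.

19.6%

(δτ/τ)² = (1·δR/R)² + (1·δC/C)²
  R term: (1×0.0670)² = 0.00449
  C term: (1×0.0331)² = 0.00110
Total = 0.00559. Share from C = 0.00110/0.00559 = 0.196.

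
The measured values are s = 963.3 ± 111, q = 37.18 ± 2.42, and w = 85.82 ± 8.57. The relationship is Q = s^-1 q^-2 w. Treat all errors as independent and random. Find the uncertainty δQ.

1.29e-05

Each factor contributes (exponent × relative error)² to (δQ/Q)²:
  (-1·δs/s)² = (-1×0.115)² = 0.0133;  (-2·δq/q)² = (-2×0.0651)² = 0.0169;  (1·δw/w)² = (1×0.0999)² = 0.00997
δQ/Q = √(0.0402) = 0.200
Q = 6.445e-05, so δQ = 0.200 × 6.445e-05 = 1.29e-05.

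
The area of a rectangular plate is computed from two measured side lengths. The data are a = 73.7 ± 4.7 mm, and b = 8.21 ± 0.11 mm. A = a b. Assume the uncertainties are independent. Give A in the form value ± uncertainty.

605 ± 39.4 mm^2

A is a product of powers, so relative uncertainties combine in quadrature:
  (1·δa/a)² = (1×0.0638)² = 0.00407;  (1·δb/b)² = (1×0.0134)² = 0.000180
δA/A = √(0.00425) = 0.0652
A = 605 mm^2, so δA = 0.0652 × 605 = 39.4 mm^2.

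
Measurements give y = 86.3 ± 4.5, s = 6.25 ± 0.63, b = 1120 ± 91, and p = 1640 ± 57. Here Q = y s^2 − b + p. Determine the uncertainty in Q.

Let w = y·s^2 = 3370. δw/w = √((1·δy/y)² + (2·δs/s)²) = √(0.00272 + 0.0406) = 0.208, so δw = 702.
Q = w − b + p: δQ = √(δw² + δb² + δp²) = √(4.93e+05 + 8280 + 3250) = 710

710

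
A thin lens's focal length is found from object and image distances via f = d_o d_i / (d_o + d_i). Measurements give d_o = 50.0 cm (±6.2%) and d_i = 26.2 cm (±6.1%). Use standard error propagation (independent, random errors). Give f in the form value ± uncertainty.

17.2 ± 0.780 cm

∂f/∂d_o = (d_i/(d_o+d_i))² = 0.118;  ∂f/∂d_i = (d_o/(d_o+d_i))² = 0.431
δf = √((∂f/∂d_o · δd_o)² + (∂f/∂d_i · δd_i)²) = √(0.134 + 0.474) = 0.780 cm
f = 17.2 cm.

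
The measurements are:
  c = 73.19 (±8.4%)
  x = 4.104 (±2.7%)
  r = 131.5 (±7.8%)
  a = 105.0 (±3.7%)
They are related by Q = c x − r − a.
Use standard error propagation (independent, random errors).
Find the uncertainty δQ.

28.7

Let p = c·x = 300.4. δp/p = √((1·δc/c)² + (1·δx/x)²) = √(0.00706 + 0.000729) = 0.0882, so δp = 26.5.
Q = p − r − a: δQ = √(δp² + δr² + δa²) = √(702 + 105 + 15.1) = 28.7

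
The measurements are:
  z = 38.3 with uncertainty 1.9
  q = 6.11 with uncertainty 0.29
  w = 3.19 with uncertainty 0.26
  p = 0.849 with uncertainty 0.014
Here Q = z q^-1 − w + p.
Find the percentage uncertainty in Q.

Let h = z·q^-1 = 6.27. δh/h = √((1·δz/z)² + (-1·δq/q)²) = √(0.00246 + 0.00225) = 0.0687, so δh = 0.430.
Q = h − w + p: δQ = √(δh² + δw² + δp²) = √(0.185 + 0.0676 + 0.000196) = 0.503
Q = 3.93, so δQ/Q = 0.503/3.93 = 0.128.

12.8%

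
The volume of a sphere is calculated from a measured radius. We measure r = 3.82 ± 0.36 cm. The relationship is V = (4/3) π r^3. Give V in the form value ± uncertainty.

233 ± 66.0 cm^3

V ∝ r^3, so δV/V = |3| · δr/r = 3 × 0.0942 = 0.283.
V = 233 cm^3, so δV = 0.283 × 233 = 66.0 cm^3.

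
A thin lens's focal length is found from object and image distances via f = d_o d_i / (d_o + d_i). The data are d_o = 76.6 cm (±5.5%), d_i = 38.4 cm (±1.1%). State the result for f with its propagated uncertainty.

∂f/∂d_o = (d_i/(d_o+d_i))² = 0.111;  ∂f/∂d_i = (d_o/(d_o+d_i))² = 0.444
δf = √((∂f/∂d_o · δd_o)² + (∂f/∂d_i · δd_i)²) = √(0.221 + 0.0351) = 0.506 cm
f = 25.6 cm.

25.6 ± 0.506 cm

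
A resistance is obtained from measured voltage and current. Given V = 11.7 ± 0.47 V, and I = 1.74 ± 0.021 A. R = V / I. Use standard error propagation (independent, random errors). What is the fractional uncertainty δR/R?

R is a product of powers, so relative uncertainties combine in quadrature:
  (1·δV/V)² = (1×0.0402)² = 0.00161;  (-1·δI/I)² = (-1×0.0121)² = 0.000146
δR/R = √(0.00176) = 0.0419

0.0419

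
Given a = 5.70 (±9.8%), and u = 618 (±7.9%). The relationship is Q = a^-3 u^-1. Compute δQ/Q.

Relative error in a monomial: (δQ/Q)² = Σ (nᵢ · δxᵢ/xᵢ)².
  (-3·δa/a)² = (-3×0.0980)² = 0.0864;  (-1·δu/u)² = (-1×0.0790)² = 0.00624
δQ/Q = √(0.0927) = 0.304

0.304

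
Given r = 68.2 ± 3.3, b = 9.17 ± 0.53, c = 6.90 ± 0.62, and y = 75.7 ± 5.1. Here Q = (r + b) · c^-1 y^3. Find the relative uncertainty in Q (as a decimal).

0.225

Let u = r + b = 77.4. δu = √(δr² + δb²) = √(10.9 + 0.281) = 3.34, so δu/u = 0.0432.
Q is then a monomial in u, c, y:
δQ/Q = √((δu/u)² + (-1·δc/c)² + (3·δy/y)²) = √(0.00187 + 0.00807 + 0.0408) = 0.225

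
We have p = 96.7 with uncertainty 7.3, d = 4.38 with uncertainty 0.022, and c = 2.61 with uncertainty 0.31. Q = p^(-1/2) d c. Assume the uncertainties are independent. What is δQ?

Products/powers → add relative errors in quadrature, weighted by exponent:
  (−½·δp/p)² = (-0.5×0.0755)² = 0.00142;  (1·δd/d)² = (1×0.00502)² = 2.52e-05;  (1·δc/c)² = (1×0.119)² = 0.0141
δQ/Q = √(0.0156) = 0.125
Q = 1.16, so δQ = 0.125 × 1.16 = 0.145.

0.145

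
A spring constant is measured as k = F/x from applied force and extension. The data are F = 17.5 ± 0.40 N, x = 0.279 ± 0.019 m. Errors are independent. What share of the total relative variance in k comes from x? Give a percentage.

(δk/k)² = (1·δF/F)² + (-1·δx/x)²
  F term: (1×0.0229)² = 0.000522
  x term: (-1×0.0681)² = 0.00464
Total = 0.00516. Share from x = 0.00464/0.00516 = 0.899.

89.9%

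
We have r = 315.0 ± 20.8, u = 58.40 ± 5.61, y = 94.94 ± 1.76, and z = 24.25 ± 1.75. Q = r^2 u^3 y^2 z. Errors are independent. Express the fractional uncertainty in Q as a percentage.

32.7%

For a monomial Q ∝ r^2, u^3, y^2, z, fractional errors add in quadrature:
  (2·δr/r)² = (2×0.0660)² = 0.0174;  (3·δu/u)² = (3×0.0961)² = 0.0831;  (2·δy/y)² = (2×0.0185)² = 0.00137;  (1·δz/z)² = (1×0.0722)² = 0.00521
δQ/Q = √(0.107) = 0.327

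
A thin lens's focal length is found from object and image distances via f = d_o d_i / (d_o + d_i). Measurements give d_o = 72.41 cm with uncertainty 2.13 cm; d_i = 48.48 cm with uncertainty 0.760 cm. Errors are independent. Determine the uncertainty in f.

0.438 cm

∂f/∂d_o = (d_i/(d_o+d_i))² = 0.161;  ∂f/∂d_i = (d_o/(d_o+d_i))² = 0.359
δf = √((∂f/∂d_o · δd_o)² + (∂f/∂d_i · δd_i)²) = √(0.117 + 0.0743) = 0.438 cm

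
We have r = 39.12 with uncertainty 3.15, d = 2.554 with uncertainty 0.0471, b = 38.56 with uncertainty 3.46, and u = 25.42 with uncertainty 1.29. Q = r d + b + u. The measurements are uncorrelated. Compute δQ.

9.04

Let p = r·d = 99.91. δp/p = √((1·δr/r)² + (1·δd/d)²) = √(0.00648 + 0.000340) = 0.0826, so δp = 8.25.
Q = p + b + u: δQ = √(δp² + δb² + δu²) = √(68.1 + 12.0 + 1.66) = 9.04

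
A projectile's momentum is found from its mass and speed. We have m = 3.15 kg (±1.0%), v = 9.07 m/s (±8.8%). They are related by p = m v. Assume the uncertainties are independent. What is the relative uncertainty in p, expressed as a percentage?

Since p is a product/quotient, work with relative uncertainties:
  (1·δm/m)² = (1×0.0100)² = 0.000100;  (1·δv/v)² = (1×0.0880)² = 0.00774
δp/p = √(0.00784) = 0.0886

8.86%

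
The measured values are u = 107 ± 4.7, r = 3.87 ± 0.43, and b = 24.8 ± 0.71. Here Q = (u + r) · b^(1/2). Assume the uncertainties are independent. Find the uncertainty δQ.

24.8

Let w = u + r = 111. δw = √(δu² + δr²) = √(22.1 + 0.185) = 4.72, so δw/w = 0.0426.
Q is then a monomial in w, b:
δQ/Q = √((δw/w)² + (½·δb/b)²) = √(0.00181 + 0.000205) = 0.0449
Q = 552, so δQ = 0.0449 × 552 = 24.8.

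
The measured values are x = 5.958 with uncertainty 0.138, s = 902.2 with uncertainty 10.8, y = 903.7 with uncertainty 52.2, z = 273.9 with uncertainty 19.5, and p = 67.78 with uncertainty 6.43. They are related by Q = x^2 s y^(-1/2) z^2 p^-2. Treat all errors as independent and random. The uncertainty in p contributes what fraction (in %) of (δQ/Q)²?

(δQ/Q)² = (2·δx/x)² + (1·δs/s)² + (−½·δy/y)² + (2·δz/z)² + (-2·δp/p)²
  x term: (2×0.0232)² = 0.00215
  s term: (1×0.0120)² = 0.000143
  y term: (-0.5×0.0578)² = 0.000834
  z term: (2×0.0712)² = 0.0203
  p term: (-2×0.0949)² = 0.0360
Total = 0.0594. Share from p = 0.0360/0.0594 = 0.606.

60.6%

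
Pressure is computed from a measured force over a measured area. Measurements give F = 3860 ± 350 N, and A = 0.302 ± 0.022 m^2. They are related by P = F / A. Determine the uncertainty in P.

Each factor contributes (exponent × relative error)² to (δP/P)²:
  (1·δF/F)² = (1×0.0907)² = 0.00822;  (-1·δA/A)² = (-1×0.0728)² = 0.00531
δP/P = √(0.0135) = 0.116
P = 12800 Pa, so δP = 0.116 × 12800 = 1490 Pa.

1490 Pa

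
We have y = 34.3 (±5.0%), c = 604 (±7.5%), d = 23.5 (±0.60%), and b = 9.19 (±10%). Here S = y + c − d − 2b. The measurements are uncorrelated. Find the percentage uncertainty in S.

Absolute uncertainties add in quadrature for a linear combination:
  (δy)² = 2.94;  (δc)² = 2050;  (δd)² = 0.0199;  (2·δb)² = 3.38
δS = √(2060) = 45.4
S = 596, so δS/S = 45.4/596 = 0.0761.

7.61%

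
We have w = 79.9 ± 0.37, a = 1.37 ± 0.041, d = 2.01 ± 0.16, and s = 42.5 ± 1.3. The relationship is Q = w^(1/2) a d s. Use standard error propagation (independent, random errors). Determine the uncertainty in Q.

Q is a product of powers, so relative uncertainties combine in quadrature:
  (½·δw/w)² = (0.5×0.00463)² = 5.36e-06;  (1·δa/a)² = (1×0.0299)² = 0.000896;  (1·δd/d)² = (1×0.0796)² = 0.00634;  (1·δs/s)² = (1×0.0306)² = 0.000936
δQ/Q = √(0.00817) = 0.0904
Q = 1050, so δQ = 0.0904 × 1050 = 94.6.

94.6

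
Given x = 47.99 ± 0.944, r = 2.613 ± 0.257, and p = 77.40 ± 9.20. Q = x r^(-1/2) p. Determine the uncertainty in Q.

299

Since Q is a product/quotient, work with relative uncertainties:
  (1·δx/x)² = (1×0.0197)² = 0.000387;  (−½·δr/r)² = (-0.5×0.0984)² = 0.00242;  (1·δp/p)² = (1×0.119)² = 0.0141
δQ/Q = √(0.0169) = 0.130
Q = 2298, so δQ = 0.130 × 2298 = 299.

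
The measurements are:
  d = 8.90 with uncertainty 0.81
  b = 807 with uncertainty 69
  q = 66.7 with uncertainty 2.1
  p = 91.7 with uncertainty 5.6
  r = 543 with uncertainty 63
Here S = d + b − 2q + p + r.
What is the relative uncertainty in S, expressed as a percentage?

S is a linear combination, so absolute uncertainties add in quadrature:
  (δd)² = 0.656;  (δb)² = 4760;  (2·δq)² = 17.6;  (δp)² = 31.4;  (δr)² = 3970
δS = √(8780) = 93.7
S = 1320, so δS/S = 93.7/1320 = 0.0711.

7.11%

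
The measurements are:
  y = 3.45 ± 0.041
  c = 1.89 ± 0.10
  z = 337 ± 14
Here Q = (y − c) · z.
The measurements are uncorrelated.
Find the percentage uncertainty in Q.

Let u = y − c = 1.56. δu = √(δy² + δc²) = √(0.00168 + 0.0100) = 0.108, so δu/u = 0.0693.
Q is then a monomial in u, z:
δQ/Q = √((δu/u)² + (1·δz/z)²) = √(0.00480 + 0.00173) = 0.0808

8.08%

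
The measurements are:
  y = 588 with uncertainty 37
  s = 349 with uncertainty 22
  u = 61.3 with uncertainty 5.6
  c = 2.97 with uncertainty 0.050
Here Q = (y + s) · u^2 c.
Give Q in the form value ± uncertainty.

(1.05 ± 0.198) × 10^7

Let w = y + s = 937. δw = √(δy² + δs²) = √(1370 + 484) = 43.0, so δw/w = 0.0459.
Q is then a monomial in w, u, c:
δQ/Q = √((δw/w)² + (2·δu/u)² + (1·δc/c)²) = √(0.00211 + 0.0334 + 0.000283) = 0.189
Q = 1.05e+07, so δQ = 0.189 × 1.05e+07 = 1.98e+06.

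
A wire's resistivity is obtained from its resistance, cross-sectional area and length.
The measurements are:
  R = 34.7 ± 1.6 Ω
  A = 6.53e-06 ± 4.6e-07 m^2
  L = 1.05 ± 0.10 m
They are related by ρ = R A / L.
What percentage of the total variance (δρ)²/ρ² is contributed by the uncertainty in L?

(δρ/ρ)² = (1·δR/R)² + (1·δA/A)² + (-1·δL/L)²
  R term: (1×0.0461)² = 0.00213
  A term: (1×0.0704)² = 0.00496
  L term: (-1×0.0952)² = 0.00907
Total = 0.0162. Share from L = 0.00907/0.0162 = 0.561.

56.1%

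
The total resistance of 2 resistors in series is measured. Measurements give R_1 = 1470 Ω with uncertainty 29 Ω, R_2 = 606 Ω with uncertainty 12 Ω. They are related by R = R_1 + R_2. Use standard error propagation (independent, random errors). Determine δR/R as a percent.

1.51%

Each term contributes (cᵢ δxᵢ)² to (δR)²:
  (δR_1)² = 841;  (δR_2)² = 144
δR = √(985) = 31.4 Ω
R = 2080 Ω, so δR/R = 31.4/2080 = 0.0151.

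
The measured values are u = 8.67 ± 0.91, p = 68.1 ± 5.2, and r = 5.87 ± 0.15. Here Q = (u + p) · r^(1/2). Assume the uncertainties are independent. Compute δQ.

Let w = u + p = 76.8. δw = √(δu² + δp²) = √(0.828 + 27.0) = 5.28, so δw/w = 0.0688.
Q is then a monomial in w, r:
δQ/Q = √((δw/w)² + (½·δr/r)²) = √(0.00473 + 0.000163) = 0.0699
Q = 186, so δQ = 0.0699 × 186 = 13.0.

13.0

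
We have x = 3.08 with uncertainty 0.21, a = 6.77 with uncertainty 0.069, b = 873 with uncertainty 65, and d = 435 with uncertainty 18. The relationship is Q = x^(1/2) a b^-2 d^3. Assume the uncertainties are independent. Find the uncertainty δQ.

For a monomial Q ∝ x^(1/2), a, b^-2, d^3, fractional errors add in quadrature:
  (½·δx/x)² = (0.5×0.0682)² = 0.00116;  (1·δa/a)² = (1×0.0102)² = 0.000104;  (-2·δb/b)² = (-2×0.0745)² = 0.0222;  (3·δd/d)² = (3×0.0414)² = 0.0154
δQ/Q = √(0.0389) = 0.197
Q = 1280, so δQ = 0.197 × 1280 = 253.

253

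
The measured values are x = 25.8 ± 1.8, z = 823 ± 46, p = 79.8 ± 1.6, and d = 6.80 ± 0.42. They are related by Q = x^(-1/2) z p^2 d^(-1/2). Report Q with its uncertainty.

For a monomial Q ∝ x^(-1/2), z, p^2, d^(-1/2), fractional errors add in quadrature:
  (−½·δx/x)² = (-0.5×0.0698)² = 0.00122;  (1·δz/z)² = (1×0.0559)² = 0.00312;  (2·δp/p)² = (2×0.0201)² = 0.00161;  (−½·δd/d)² = (-0.5×0.0618)² = 0.000954
δQ/Q = √(0.00690) = 0.0831
Q = 3.96e+05, so δQ = 0.0831 × 3.96e+05 = 32900.

(3.96 ± 0.329) × 10^5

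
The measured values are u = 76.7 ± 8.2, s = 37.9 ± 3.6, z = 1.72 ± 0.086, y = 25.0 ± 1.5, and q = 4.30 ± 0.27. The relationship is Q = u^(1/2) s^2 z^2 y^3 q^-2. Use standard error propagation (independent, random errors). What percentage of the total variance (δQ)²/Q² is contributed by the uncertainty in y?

(δQ/Q)² = (½·δu/u)² + (2·δs/s)² + (2·δz/z)² + (3·δy/y)² + (-2·δq/q)²
  u term: (0.5×0.107)² = 0.00286
  s term: (2×0.0950)² = 0.0361
  z term: (2×0.0500)² = 0.0100
  y term: (3×0.0600)² = 0.0324
  q term: (-2×0.0628)² = 0.0158
Total = 0.0971. Share from y = 0.0324/0.0971 = 0.334.

33.4%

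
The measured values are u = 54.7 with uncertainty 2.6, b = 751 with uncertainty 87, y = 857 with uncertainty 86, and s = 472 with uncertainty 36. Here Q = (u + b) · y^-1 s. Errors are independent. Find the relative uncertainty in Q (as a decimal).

Let w = u + b = 806. δw = √(δu² + δb²) = √(6.76 + 7570) = 87.0, so δw/w = 0.108.
Q is then a monomial in w, y, s:
δQ/Q = √((δw/w)² + (-1·δy/y)² + (1·δs/s)²) = √(0.0117 + 0.0101 + 0.00582) = 0.166

0.166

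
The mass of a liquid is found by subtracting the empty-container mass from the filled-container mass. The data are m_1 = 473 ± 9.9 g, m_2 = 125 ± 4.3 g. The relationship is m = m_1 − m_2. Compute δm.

10.8 g

m is a linear combination, so absolute uncertainties add in quadrature:
  (δm_1)² = 98.0;  (δm_2)² = 18.5
δm = √(116) = 10.8 g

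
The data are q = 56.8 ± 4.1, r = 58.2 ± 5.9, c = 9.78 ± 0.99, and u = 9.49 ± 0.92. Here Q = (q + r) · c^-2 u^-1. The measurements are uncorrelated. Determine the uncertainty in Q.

Let w = q + r = 115. δw = √(δq² + δr²) = √(16.8 + 34.8) = 7.18, so δw/w = 0.0625.
Q is then a monomial in w, c, u:
δQ/Q = √((δw/w)² + (-2·δc/c)² + (-1·δu/u)²) = √(0.00390 + 0.0410 + 0.00940) = 0.233
Q = 0.127, so δQ = 0.233 × 0.127 = 0.0295.

0.0295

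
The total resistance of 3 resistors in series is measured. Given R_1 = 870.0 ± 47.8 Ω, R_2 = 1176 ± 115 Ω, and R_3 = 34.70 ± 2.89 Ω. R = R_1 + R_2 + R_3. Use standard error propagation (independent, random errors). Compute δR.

R is a linear combination, so absolute uncertainties add in quadrature:
  (δR_1)² = 2280;  (δR_2)² = 13200;  (δR_3)² = 8.35
δR = √(15500) = 125 Ω

125 Ω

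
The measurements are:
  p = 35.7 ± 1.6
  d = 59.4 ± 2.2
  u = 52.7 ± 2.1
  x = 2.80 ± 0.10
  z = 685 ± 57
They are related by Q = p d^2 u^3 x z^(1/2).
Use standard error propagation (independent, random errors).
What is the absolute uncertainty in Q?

Q is a product of powers, so relative uncertainties combine in quadrature:
  (1·δp/p)² = (1×0.0448)² = 0.00201;  (2·δd/d)² = (2×0.0370)² = 0.00549;  (3·δu/u)² = (3×0.0398)² = 0.0143;  (1·δx/x)² = (1×0.0357)² = 0.00128;  (½·δz/z)² = (0.5×0.0832)² = 0.00173
δQ/Q = √(0.0248) = 0.157
Q = 1.35e+12, so δQ = 0.157 × 1.35e+12 = 2.13e+11.

2.13e+11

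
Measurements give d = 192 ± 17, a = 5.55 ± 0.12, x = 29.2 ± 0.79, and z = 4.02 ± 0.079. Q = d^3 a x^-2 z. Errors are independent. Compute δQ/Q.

For a monomial Q ∝ d^3, a, x^-2, z, fractional errors add in quadrature:
  (3·δd/d)² = (3×0.0885)² = 0.0706;  (1·δa/a)² = (1×0.0216)² = 0.000467;  (-2·δx/x)² = (-2×0.0271)² = 0.00293;  (1·δz/z)² = (1×0.0197)² = 0.000386
δQ/Q = √(0.0743) = 0.273

0.273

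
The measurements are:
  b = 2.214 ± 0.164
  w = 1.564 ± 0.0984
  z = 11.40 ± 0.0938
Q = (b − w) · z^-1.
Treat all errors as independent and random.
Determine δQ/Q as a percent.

Let u = b − w = 0.6500. δu = √(δb² + δw²) = √(0.0269 + 0.00968) = 0.191, so δu/u = 0.294.
Q is then a monomial in u, z:
δQ/Q = √((δu/u)² + (-1·δz/z)²) = √(0.0866 + 6.77e-05) = 0.294

29.4%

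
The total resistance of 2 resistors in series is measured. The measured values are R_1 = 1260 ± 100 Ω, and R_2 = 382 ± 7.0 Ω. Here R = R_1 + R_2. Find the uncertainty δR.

100 Ω

Each term contributes (cᵢ δxᵢ)² to (δR)²:
  (δR_1)² = 10000;  (δR_2)² = 49.0
δR = √(10000) = 100 Ω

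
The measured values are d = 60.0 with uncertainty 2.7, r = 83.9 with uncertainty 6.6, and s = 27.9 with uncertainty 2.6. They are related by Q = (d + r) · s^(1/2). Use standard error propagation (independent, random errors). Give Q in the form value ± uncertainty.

Let u = d + r = 144. δu = √(δd² + δr²) = √(7.29 + 43.6) = 7.13, so δu/u = 0.0496.
Q is then a monomial in u, s:
δQ/Q = √((δu/u)² + (½·δs/s)²) = √(0.00246 + 0.00217) = 0.0680
Q = 760, so δQ = 0.0680 × 760 = 51.7.

760 ± 51.7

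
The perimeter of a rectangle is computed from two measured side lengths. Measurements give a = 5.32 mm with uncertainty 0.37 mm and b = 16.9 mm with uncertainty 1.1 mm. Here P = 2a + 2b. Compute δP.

Absolute uncertainties add in quadrature for a linear combination:
  (2·δa)² = 0.548;  (2·δb)² = 4.84
δP = √(5.39) = 2.32 mm

2.32 mm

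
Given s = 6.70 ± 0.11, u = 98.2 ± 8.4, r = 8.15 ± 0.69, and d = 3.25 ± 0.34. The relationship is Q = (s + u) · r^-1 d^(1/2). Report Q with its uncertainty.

Let w = s + u = 105. δw = √(δs² + δu²) = √(0.0121 + 70.6) = 8.40, so δw/w = 0.0801.
Q is then a monomial in w, r, d:
δQ/Q = √((δw/w)² + (-1·δr/r)² + (½·δd/d)²) = √(0.00641 + 0.00717 + 0.00274) = 0.128
Q = 23.2, so δQ = 0.128 × 23.2 = 2.96.

23.2 ± 2.96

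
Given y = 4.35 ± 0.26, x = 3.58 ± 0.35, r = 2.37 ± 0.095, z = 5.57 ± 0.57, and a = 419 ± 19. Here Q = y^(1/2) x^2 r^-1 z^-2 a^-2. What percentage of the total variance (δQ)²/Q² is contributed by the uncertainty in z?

(δQ/Q)² = (½·δy/y)² + (2·δx/x)² + (-1·δr/r)² + (-2·δz/z)² + (-2·δa/a)²
  y term: (0.5×0.0598)² = 0.000893
  x term: (2×0.0978)² = 0.0382
  r term: (-1×0.0401)² = 0.00161
  z term: (-2×0.102)² = 0.0419
  a term: (-2×0.0453)² = 0.00823
Total = 0.0908. Share from z = 0.0419/0.0908 = 0.461.

46.1%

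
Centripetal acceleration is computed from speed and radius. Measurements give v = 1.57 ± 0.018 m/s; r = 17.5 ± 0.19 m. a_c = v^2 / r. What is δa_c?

0.00357 m/s^2

Each factor contributes (exponent × relative error)² to (δa_c/a_c)²:
  (2·δv/v)² = (2×0.0115)² = 0.000526;  (-1·δr/r)² = (-1×0.0109)² = 0.000118
δa_c/a_c = √(0.000644) = 0.0254
a_c = 0.141 m/s^2, so δa_c = 0.0254 × 0.141 = 0.00357 m/s^2.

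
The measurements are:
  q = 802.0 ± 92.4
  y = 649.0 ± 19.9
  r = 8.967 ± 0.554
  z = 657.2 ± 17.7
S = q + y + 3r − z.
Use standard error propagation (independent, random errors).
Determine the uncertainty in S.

Each term contributes (cᵢ δxᵢ)² to (δS)²:
  (δq)² = 8540;  (δy)² = 396;  (3·δr)² = 2.76;  (δz)² = 313
δS = √(9250) = 96.2

96.2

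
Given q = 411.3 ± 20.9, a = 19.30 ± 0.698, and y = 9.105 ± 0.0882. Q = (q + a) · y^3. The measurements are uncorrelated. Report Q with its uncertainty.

325000 ± 18400

Let u = q + a = 430.6. δu = √(δq² + δa²) = √(437 + 0.487) = 20.9, so δu/u = 0.0486.
Q is then a monomial in u, y:
δQ/Q = √((δu/u)² + (3·δy/y)²) = √(0.00236 + 0.000845) = 0.0566
Q = 325000, so δQ = 0.0566 × 325000 = 18400.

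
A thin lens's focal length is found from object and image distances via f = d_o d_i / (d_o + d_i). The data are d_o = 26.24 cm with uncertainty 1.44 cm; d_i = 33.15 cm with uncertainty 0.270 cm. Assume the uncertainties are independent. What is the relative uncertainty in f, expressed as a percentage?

∂f/∂d_o = (d_i/(d_o+d_i))² = 0.312;  ∂f/∂d_i = (d_o/(d_o+d_i))² = 0.195
δf = √((∂f/∂d_o · δd_o)² + (∂f/∂d_i · δd_i)²) = √(0.201 + 0.00278) = 0.452 cm
f = 14.65 cm, so δf/f = 0.452/14.65 = 0.0308.

3.08%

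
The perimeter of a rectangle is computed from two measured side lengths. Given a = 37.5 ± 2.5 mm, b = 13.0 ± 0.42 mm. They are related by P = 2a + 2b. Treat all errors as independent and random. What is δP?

P is a linear combination, so absolute uncertainties add in quadrature:
  (2·δa)² = 25.0;  (2·δb)² = 0.706
δP = √(25.7) = 5.07 mm

5.07 mm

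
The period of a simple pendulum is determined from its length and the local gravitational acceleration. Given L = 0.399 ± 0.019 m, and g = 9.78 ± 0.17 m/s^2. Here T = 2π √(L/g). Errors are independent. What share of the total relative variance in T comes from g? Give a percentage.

11.8%

(δT/T)² = (½·δL/L)² + (−½·δg/g)²
  L term: (0.5×0.0476)² = 0.000567
  g term: (-0.5×0.0174)² = 7.55e-05
Total = 0.000642. Share from g = 7.55e-05/0.000642 = 0.118.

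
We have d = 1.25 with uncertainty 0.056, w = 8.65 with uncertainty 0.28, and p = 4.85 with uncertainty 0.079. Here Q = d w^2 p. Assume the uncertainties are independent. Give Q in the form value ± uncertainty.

Since Q is a product/quotient, work with relative uncertainties:
  (1·δd/d)² = (1×0.0448)² = 0.00201;  (2·δw/w)² = (2×0.0324)² = 0.00419;  (1·δp/p)² = (1×0.0163)² = 0.000265
δQ/Q = √(0.00646) = 0.0804
Q = 454, so δQ = 0.0804 × 454 = 36.5.

454 ± 36.5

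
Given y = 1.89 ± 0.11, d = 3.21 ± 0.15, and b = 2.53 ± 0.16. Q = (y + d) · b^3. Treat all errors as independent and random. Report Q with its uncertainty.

Let u = y + d = 5.10. δu = √(δy² + δd²) = √(0.0121 + 0.0225) = 0.186, so δu/u = 0.0365.
Q is then a monomial in u, b:
δQ/Q = √((δu/u)² + (3·δb/b)²) = √(0.00133 + 0.0360) = 0.193
Q = 82.6, so δQ = 0.193 × 82.6 = 16.0.

82.6 ± 16.0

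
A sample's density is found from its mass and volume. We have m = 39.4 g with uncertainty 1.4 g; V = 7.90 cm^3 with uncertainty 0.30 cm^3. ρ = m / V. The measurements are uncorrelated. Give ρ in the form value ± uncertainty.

Since ρ is a product/quotient, work with relative uncertainties:
  (1·δm/m)² = (1×0.0355)² = 0.00126;  (-1·δV/V)² = (-1×0.0380)² = 0.00144
δρ/ρ = √(0.00270) = 0.0520
ρ = 4.99 g/cm^3, so δρ = 0.0520 × 4.99 = 0.259 g/cm^3.

4.99 ± 0.259 g/cm^3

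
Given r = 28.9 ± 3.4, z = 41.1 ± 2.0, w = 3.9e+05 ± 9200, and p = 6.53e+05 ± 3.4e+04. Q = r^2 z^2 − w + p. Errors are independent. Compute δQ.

3.61e+05

Let h = r^2·z^2 = 1.41e+06. δh/h = √((2·δr/r)² + (2·δz/z)²) = √(0.0554 + 0.00947) = 0.255, so δh = 3.59e+05.
Q = h − w + p: δQ = √(δh² + δw² + δp²) = √(1.29e+11 + 8.46e+07 + 1.16e+09) = 3.61e+05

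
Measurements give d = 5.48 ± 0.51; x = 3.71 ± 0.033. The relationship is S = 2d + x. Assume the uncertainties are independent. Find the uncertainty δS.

1.02

S is a linear combination, so absolute uncertainties add in quadrature:
  (2·δd)² = 1.04;  (δx)² = 0.00109
δS = √(1.04) = 1.02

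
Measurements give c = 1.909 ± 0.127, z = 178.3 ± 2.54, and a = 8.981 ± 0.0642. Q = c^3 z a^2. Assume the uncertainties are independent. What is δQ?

Each factor contributes (exponent × relative error)² to (δQ/Q)²:
  (3·δc/c)² = (3×0.0665)² = 0.0398;  (1·δz/z)² = (1×0.0142)² = 0.000203;  (2·δa/a)² = (2×0.00715)² = 0.000204
δQ/Q = √(0.0402) = 0.201
Q = 100100, so δQ = 0.201 × 100100 = 20100.

20100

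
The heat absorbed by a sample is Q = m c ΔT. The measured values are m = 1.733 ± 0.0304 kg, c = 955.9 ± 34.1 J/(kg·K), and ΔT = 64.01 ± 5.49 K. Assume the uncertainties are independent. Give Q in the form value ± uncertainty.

Each factor contributes (exponent × relative error)² to (δQ/Q)²:
  (1·δm/m)² = (1×0.0175)² = 0.000308;  (1·δc/c)² = (1×0.0357)² = 0.00127;  (1·δΔT/ΔT)² = (1×0.0858)² = 0.00736
δQ/Q = √(0.00894) = 0.0945
Q = 106000 J, so δQ = 0.0945 × 106000 = 10000 J.

106000 ± 10000 J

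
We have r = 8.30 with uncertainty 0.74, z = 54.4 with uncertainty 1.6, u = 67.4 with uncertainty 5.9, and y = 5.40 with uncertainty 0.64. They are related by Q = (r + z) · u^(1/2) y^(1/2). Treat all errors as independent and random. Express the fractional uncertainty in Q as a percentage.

7.89%

Let w = r + z = 62.7. δw = √(δr² + δz²) = √(0.548 + 2.56) = 1.76, so δw/w = 0.0281.
Q is then a monomial in w, u, y:
δQ/Q = √((δw/w)² + (½·δu/u)² + (½·δy/y)²) = √(0.000790 + 0.00192 + 0.00351) = 0.0789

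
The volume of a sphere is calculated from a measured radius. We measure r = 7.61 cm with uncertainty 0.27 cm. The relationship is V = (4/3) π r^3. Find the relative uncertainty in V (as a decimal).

Each factor contributes (exponent × relative error)² to (δV/V)²:
  (3·δr/r)² = (3×0.0355)² = 0.0113
δV/V = √(0.0113) = 0.106

0.106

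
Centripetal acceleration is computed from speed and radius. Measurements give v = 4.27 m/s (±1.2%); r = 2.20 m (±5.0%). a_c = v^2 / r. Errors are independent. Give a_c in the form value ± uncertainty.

8.29 ± 0.460 m/s^2

a_c is a product of powers, so relative uncertainties combine in quadrature:
  (2·δv/v)² = (2×0.0120)² = 0.000576;  (-1·δr/r)² = (-1×0.0500)² = 0.00250
δa_c/a_c = √(0.00308) = 0.0555
a_c = 8.29 m/s^2, so δa_c = 0.0555 × 8.29 = 0.460 m/s^2.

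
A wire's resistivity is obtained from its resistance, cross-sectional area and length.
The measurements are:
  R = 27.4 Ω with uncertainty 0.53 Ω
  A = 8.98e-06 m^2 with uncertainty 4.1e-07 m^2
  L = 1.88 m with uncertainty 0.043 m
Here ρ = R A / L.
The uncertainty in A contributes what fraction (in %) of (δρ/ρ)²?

(δρ/ρ)² = (1·δR/R)² + (1·δA/A)² + (-1·δL/L)²
  R term: (1×0.0193)² = 0.000374
  A term: (1×0.0457)² = 0.00208
  L term: (-1×0.0229)² = 0.000523
Total = 0.00298. Share from A = 0.00208/0.00298 = 0.699.

69.9%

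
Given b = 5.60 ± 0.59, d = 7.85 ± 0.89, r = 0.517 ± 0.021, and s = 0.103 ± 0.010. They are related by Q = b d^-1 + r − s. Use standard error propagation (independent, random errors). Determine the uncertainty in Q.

Let p = b·d^-1 = 0.713. δp/p = √((1·δb/b)² + (-1·δd/d)²) = √(0.0111 + 0.0129) = 0.155, so δp = 0.110.
Q = p + r − s: δQ = √(δp² + δr² + δs²) = √(0.0122 + 0.000441 + 0.000100) = 0.113

0.113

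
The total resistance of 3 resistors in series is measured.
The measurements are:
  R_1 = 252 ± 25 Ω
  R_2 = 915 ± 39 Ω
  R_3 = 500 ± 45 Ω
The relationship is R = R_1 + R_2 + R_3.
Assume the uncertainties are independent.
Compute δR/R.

0.0387

For a sum/difference, combine absolute errors in quadrature:
  (δR_1)² = 625;  (δR_2)² = 1520;  (δR_3)² = 2020
δR = √(4170) = 64.6 Ω
R = 1670 Ω, so δR/R = 64.6/1670 = 0.0387.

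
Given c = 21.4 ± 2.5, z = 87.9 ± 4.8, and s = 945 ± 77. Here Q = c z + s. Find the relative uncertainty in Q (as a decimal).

Let p = c·z = 1880. δp/p = √((1·δc/c)² + (1·δz/z)²) = √(0.0136 + 0.00298) = 0.129, so δp = 243.
Q = p + s: δQ = √(δp² + δs²) = √(58800 + 5930) = 255
Q = 2830, so δQ/Q = 255/2830 = 0.0901.

0.0901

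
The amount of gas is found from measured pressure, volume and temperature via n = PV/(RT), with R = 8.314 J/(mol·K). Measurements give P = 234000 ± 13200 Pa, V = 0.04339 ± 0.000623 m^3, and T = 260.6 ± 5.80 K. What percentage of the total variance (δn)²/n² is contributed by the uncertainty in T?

(δn/n)² = (1·δP/P)² + (1·δV/V)² + (-1·δT/T)²
  P term: (1×0.0564)² = 0.00318
  V term: (1×0.0144)² = 0.000206
  T term: (-1×0.0223)² = 0.000495
Total = 0.00388. Share from T = 0.000495/0.00388 = 0.128.

12.8%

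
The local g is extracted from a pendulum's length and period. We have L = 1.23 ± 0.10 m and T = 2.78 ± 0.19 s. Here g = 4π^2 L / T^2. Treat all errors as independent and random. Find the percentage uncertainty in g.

15.9%

Each factor contributes (exponent × relative error)² to (δg/g)²:
  (1·δL/L)² = (1×0.0813)² = 0.00661;  (-2·δT/T)² = (-2×0.0683)² = 0.0187
δg/g = √(0.0253) = 0.159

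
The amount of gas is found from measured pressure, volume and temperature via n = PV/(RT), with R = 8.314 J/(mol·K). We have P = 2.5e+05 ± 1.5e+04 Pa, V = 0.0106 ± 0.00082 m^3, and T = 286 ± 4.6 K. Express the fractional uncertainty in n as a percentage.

n is a product of powers, so relative uncertainties combine in quadrature:
  (1·δP/P)² = (1×0.0600)² = 0.00360;  (1·δV/V)² = (1×0.0774)² = 0.00598;  (-1·δT/T)² = (-1×0.0161)² = 0.000259
δn/n = √(0.00984) = 0.0992

9.92%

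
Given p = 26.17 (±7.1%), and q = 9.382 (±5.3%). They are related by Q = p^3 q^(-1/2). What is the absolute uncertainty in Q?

1260

Products/powers → add relative errors in quadrature, weighted by exponent:
  (3·δp/p)² = (3×0.0710)² = 0.0454;  (−½·δq/q)² = (-0.5×0.0530)² = 0.000702
δQ/Q = √(0.0461) = 0.215
Q = 5851, so δQ = 0.215 × 5851 = 1260.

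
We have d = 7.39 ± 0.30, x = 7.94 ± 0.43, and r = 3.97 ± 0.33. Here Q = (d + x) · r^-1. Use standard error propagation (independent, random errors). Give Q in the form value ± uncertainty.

3.86 ± 0.347

Let u = d + x = 15.3. δu = √(δd² + δx²) = √(0.0900 + 0.185) = 0.524, so δu/u = 0.0342.
Q is then a monomial in u, r:
δQ/Q = √((δu/u)² + (-1·δr/r)²) = √(0.00117 + 0.00691) = 0.0899
Q = 3.86, so δQ = 0.0899 × 3.86 = 0.347.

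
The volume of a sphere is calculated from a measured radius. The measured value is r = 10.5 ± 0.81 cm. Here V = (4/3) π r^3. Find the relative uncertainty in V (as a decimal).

0.231

Each factor contributes (exponent × relative error)² to (δV/V)²:
  (3·δr/r)² = (3×0.0771)² = 0.0536
δV/V = √(0.0536) = 0.231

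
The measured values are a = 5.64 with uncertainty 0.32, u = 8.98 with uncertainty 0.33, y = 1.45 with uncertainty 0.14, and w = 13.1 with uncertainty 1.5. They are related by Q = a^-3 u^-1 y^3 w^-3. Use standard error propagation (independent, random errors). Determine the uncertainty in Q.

4.06e-07

Since Q is a product/quotient, work with relative uncertainties:
  (-3·δa/a)² = (-3×0.0567)² = 0.0290;  (-1·δu/u)² = (-1×0.0367)² = 0.00135;  (3·δy/y)² = (3×0.0966)² = 0.0839;  (-3·δw/w)² = (-3×0.115)² = 0.118
δQ/Q = √(0.232) = 0.482
Q = 8.42e-07, so δQ = 0.482 × 8.42e-07 = 4.06e-07.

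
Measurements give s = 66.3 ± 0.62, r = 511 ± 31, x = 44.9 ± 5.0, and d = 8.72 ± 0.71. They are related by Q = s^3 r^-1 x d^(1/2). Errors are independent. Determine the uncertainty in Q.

10300

Relative error in a monomial: (δQ/Q)² = Σ (nᵢ · δxᵢ/xᵢ)².
  (3·δs/s)² = (3×0.00935)² = 0.000787;  (-1·δr/r)² = (-1×0.0607)² = 0.00368;  (1·δx/x)² = (1×0.111)² = 0.0124;  (½·δd/d)² = (0.5×0.0814)² = 0.00166
δQ/Q = √(0.0185) = 0.136
Q = 75600, so δQ = 0.136 × 75600 = 10300.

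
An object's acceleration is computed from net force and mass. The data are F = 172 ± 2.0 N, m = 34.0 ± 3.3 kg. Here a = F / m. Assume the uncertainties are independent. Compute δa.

0.495 m/s^2

For a monomial a ∝ F, m^-1, fractional errors add in quadrature:
  (1·δF/F)² = (1×0.0116)² = 0.000135;  (-1·δm/m)² = (-1×0.0971)² = 0.00942
δa/a = √(0.00956) = 0.0978
a = 5.06 m/s^2, so δa = 0.0978 × 5.06 = 0.495 m/s^2.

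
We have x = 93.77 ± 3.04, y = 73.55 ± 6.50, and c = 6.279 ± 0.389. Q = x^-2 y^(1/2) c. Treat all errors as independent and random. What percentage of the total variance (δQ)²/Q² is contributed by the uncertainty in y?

19.5%

(δQ/Q)² = (-2·δx/x)² + (½·δy/y)² + (1·δc/c)²
  x term: (-2×0.0324)² = 0.00420
  y term: (0.5×0.0884)² = 0.00195
  c term: (1×0.0620)² = 0.00384
Total = 0.00999. Share from y = 0.00195/0.00999 = 0.195.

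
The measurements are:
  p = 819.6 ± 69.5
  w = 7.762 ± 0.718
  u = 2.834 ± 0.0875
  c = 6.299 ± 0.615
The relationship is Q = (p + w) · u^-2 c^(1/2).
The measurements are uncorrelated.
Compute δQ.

29.8

Let h = p + w = 827.4. δh = √(δp² + δw²) = √(4830 + 0.516) = 69.5, so δh/h = 0.0840.
Q is then a monomial in h, u, c:
δQ/Q = √((δh/h)² + (-2·δu/u)² + (½·δc/c)²) = √(0.00706 + 0.00381 + 0.00238) = 0.115
Q = 258.5, so δQ = 0.115 × 258.5 = 29.8.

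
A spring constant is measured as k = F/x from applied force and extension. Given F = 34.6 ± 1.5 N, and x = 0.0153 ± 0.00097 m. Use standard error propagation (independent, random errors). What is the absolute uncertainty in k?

174 N/m

k is a product of powers, so relative uncertainties combine in quadrature:
  (1·δF/F)² = (1×0.0434)² = 0.00188;  (-1·δx/x)² = (-1×0.0634)² = 0.00402
δk/k = √(0.00590) = 0.0768
k = 2260 N/m, so δk = 0.0768 × 2260 = 174 N/m.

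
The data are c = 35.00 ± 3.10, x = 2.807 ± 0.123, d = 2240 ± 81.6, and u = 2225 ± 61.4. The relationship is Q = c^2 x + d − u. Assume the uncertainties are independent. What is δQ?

Let p = c^2·x = 3439. δp/p = √((2·δc/c)² + (1·δx/x)²) = √(0.0314 + 0.00192) = 0.182, so δp = 627.
Q = p + d − u: δQ = √(δp² + δd² + δu²) = √(3.94e+05 + 6660 + 3770) = 636

636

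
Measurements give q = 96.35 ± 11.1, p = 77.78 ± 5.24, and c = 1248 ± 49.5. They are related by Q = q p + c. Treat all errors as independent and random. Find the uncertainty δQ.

1000

Let w = q·p = 7494. δw/w = √((1·δq/q)² + (1·δp/p)²) = √(0.0133 + 0.00454) = 0.133, so δw = 1000.
Q = w + c: δQ = √(δw² + δc²) = √(1e+06 + 2450) = 1000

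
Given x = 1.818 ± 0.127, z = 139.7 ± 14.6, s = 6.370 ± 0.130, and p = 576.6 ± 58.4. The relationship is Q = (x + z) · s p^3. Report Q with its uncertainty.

(1.728 ± 0.556) × 10^11

Let u = x + z = 141.5. δu = √(δx² + δz²) = √(0.0161 + 213) = 14.6, so δu/u = 0.103.
Q is then a monomial in u, s, p:
δQ/Q = √((δu/u)² + (1·δs/s)² + (3·δp/p)²) = √(0.0106 + 0.000416 + 0.0923) = 0.322
Q = 1.728e+11, so δQ = 0.322 × 1.728e+11 = 5.56e+10.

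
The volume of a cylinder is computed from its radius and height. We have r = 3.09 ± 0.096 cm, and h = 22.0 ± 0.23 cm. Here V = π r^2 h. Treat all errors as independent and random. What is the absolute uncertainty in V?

For a monomial V ∝ r^2, h, fractional errors add in quadrature:
  (2·δr/r)² = (2×0.0311)² = 0.00386;  (1·δh/h)² = (1×0.0105)² = 0.000109
δV/V = √(0.00397) = 0.0630
V = 660 cm^3, so δV = 0.0630 × 660 = 41.6 cm^3.

41.6 cm^3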